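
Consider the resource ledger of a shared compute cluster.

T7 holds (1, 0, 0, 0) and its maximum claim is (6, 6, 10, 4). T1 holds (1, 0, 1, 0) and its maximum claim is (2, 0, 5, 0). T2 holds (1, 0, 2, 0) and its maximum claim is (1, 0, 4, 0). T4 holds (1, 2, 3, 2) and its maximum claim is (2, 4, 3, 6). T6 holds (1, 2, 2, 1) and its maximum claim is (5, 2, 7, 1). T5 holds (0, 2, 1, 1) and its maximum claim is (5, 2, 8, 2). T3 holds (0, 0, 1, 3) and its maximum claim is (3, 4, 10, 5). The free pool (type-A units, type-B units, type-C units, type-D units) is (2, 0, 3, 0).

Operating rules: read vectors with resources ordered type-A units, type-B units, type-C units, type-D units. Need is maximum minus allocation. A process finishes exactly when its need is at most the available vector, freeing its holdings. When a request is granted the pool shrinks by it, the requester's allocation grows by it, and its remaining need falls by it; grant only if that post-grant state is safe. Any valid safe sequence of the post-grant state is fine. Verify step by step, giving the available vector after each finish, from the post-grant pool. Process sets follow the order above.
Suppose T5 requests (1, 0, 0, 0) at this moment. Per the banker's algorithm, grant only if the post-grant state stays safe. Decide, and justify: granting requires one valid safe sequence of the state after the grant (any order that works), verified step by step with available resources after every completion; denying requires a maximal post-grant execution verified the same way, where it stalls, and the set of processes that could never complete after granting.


DENY. Granting would leave the state unsafe.
Key observation: after T2, T1 the pool peaks at (3, 0, 6, 0), and each blocked process is short somewhere: T7 on type-A units, type-B units, type-C units, type-D units; T4 on type-B units, type-D units; T6 on type-A units; T5 on type-A units, type-C units, type-D units; T3 on type-B units, type-C units, type-D units.
After a pretend grant, a maximal execution: T2, T1 — then nothing else fits. Step-by-step check:
  pool = (1, 0, 3, 0)
  T2: need (0, 0, 2, 0) fits (1, 0, 3, 0); releases (1, 0, 2, 0), pool now (2, 0, 5, 0)
  T1: need (1, 0, 4, 0) fits (2, 0, 5, 0); releases (1, 0, 1, 0), pool now (3, 0, 6, 0)
  T7 still needs (5, 6, 10, 4) but only (3, 0, 6, 0) is free — short on type-A units, type-B units, type-C units and type-D units
  T4 still needs (1, 2, 0, 4) but only (3, 0, 6, 0) is free — short on type-B units and type-D units
  T6 still needs (4, 0, 5, 0) but only (3, 0, 6, 0) is free — short on type-A units
  T5 still needs (4, 0, 7, 1) but only (3, 0, 6, 0) is free — short on type-A units, type-C units and type-D units
  T3 still needs (3, 4, 9, 2) but only (3, 0, 6, 0) is free — short on type-B units, type-C units and type-D units
Processes that could never finish after the grant: T7, T4, T6, T5 and T3.


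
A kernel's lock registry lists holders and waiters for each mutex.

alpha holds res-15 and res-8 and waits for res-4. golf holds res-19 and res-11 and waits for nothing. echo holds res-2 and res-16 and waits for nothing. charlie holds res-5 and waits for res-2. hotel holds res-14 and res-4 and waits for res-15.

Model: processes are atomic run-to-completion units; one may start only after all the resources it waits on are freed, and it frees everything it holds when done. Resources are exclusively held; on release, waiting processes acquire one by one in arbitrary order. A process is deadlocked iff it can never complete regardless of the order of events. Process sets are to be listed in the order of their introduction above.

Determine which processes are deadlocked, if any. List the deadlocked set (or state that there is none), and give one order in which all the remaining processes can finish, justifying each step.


Deadlocked set: alpha and hotel.
Key observation: the waits loop around alpha -> hotel -> alpha with no way out; no other process is dragged down with it.
The rest can finish in the order echo, charlie, golf.
Walking it through:
  echo: no waits; runs immediately, freeing res-2 and res-16
  run charlie (all its waits — res-2 — are resolved); releases res-5
  golf: no waits; runs immediately, freeing res-19 and res-11


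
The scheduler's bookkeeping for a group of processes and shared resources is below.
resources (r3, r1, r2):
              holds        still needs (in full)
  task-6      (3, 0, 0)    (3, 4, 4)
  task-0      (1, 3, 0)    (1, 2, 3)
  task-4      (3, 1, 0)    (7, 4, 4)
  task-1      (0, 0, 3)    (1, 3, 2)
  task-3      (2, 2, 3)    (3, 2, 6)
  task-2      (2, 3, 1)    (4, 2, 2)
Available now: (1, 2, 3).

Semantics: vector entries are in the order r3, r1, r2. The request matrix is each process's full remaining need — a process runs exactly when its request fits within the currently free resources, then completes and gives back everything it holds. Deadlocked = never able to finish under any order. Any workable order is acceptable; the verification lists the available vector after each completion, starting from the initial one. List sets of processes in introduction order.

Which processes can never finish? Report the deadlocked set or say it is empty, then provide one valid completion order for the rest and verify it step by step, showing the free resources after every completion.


Deadlocked set: task-6, task-4, task-3 and task-2.
Key observation: once task-0, task-1 finish, the pool peaks at (2, 5, 6) — and every remaining process still needs more r3 than that.
One completion order for the rest: task-0, task-1. Verifying each step:
  pool = (1, 2, 3)
  task-0 needs (1, 2, 3) <= (1, 2, 3) -> finishes; pool += (1, 3, 0) = (2, 5, 3)
  task-1 needs (1, 3, 2) <= (2, 5, 3) -> finishes; pool += (0, 0, 3) = (2, 5, 6)
None of the blocked processes ever fits:
  task-6 cannot run: need (3, 4, 4) vs free (2, 5, 6) (insufficient r3)
  task-4 cannot run: need (7, 4, 4) vs free (2, 5, 6) (insufficient r3)
  task-3 cannot run: need (3, 2, 6) vs free (2, 5, 6) (insufficient r3)
  task-2 cannot run: need (4, 2, 2) vs free (2, 5, 6) (insufficient r3)


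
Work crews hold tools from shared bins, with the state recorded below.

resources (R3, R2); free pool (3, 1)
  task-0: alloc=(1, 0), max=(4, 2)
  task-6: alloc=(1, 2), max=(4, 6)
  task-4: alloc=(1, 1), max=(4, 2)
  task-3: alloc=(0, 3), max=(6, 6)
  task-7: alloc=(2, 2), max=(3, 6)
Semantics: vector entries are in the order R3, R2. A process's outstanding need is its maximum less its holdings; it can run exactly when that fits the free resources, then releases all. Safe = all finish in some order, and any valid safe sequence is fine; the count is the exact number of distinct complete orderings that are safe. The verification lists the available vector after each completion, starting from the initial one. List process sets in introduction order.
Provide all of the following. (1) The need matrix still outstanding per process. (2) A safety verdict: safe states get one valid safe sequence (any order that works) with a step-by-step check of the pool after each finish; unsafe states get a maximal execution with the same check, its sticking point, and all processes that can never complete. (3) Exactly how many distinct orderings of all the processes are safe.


(1) Outstanding need per process (order R3, R2):
  task-0: (3, 2)
  task-6: (3, 4)
  task-4: (3, 1)
  task-3: (6, 3)
  task-7: (1, 4)
(2) UNSAFE — no complete ordering exists.
Key observation: the pool after task-4, task-0 is (5, 2); every surviving request exceeds it in R2, so progress ends there.
Going as far as possible: task-4, task-0; after that, nothing fits. Check, step by step:
  pool = (3, 1)
  task-4: need (3, 1) fits (3, 1); releases (1, 1), pool now (4, 2)
  task-0: need (3, 2) fits (4, 2); releases (1, 0), pool now (5, 2)
  blocked: task-6 wants (3, 4), pool (5, 2) — not enough R2
  blocked: task-3 wants (6, 3), pool (5, 2) — not enough R3 and R2
  blocked: task-7 wants (1, 4), pool (5, 2) — not enough R2
Processes that can never finish: task-6, task-3 and task-7.
(3) Exactly 0 of the possible complete orderings are safe sequences.


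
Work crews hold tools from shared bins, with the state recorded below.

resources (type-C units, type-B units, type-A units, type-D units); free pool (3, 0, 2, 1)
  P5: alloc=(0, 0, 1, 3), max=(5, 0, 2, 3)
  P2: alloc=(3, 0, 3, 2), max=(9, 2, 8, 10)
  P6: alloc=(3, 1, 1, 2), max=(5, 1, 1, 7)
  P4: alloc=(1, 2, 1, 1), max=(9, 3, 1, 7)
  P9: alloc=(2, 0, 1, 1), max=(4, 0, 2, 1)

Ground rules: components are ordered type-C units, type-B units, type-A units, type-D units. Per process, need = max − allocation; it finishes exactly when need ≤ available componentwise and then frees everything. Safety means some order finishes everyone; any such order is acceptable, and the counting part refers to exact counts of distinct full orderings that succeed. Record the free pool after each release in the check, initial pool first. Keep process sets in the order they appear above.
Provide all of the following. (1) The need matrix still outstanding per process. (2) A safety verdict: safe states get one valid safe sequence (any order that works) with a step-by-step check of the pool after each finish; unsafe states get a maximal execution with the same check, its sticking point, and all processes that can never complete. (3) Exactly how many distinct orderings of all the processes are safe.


(1) Need matrix, components ordered type-C units, type-B units, type-A units, type-D units:
  P5: (5, 0, 1, 0)
  P2: (6, 2, 5, 8)
  P6: (2, 0, 0, 5)
  P4: (8, 1, 0, 6)
  P9: (2, 0, 1, 0)
(2) The state is SAFE; one workable sequence: P9, P5, P6, P4, P2.
Key observation: the order's first zero-slack moment is P5 ((5, 0, 1, 0) needed, (5, 0, 3, 2) free — a requested resource with nothing to spare).
Verifying each step:
  pool = (3, 0, 2, 1)
  P9 needs (2, 0, 1, 0) <= (3, 0, 2, 1) -> finishes; pool += (2, 0, 1, 1) = (5, 0, 3, 2)
  P5 needs (5, 0, 1, 0) <= (5, 0, 3, 2) -> finishes; pool += (0, 0, 1, 3) = (5, 0, 4, 5)
  P6 needs (2, 0, 0, 5) <= (5, 0, 4, 5) -> finishes; pool += (3, 1, 1, 2) = (8, 1, 5, 7)
  P4 needs (8, 1, 0, 6) <= (8, 1, 5, 7) -> finishes; pool += (1, 2, 1, 1) = (9, 3, 6, 8)
  P2 needs (6, 2, 5, 8) <= (9, 3, 6, 8) -> finishes; pool += (3, 0, 3, 2) = (12, 3, 9, 10)
(3) The exact count: 1 of the possible complete orderings is a safe sequence.


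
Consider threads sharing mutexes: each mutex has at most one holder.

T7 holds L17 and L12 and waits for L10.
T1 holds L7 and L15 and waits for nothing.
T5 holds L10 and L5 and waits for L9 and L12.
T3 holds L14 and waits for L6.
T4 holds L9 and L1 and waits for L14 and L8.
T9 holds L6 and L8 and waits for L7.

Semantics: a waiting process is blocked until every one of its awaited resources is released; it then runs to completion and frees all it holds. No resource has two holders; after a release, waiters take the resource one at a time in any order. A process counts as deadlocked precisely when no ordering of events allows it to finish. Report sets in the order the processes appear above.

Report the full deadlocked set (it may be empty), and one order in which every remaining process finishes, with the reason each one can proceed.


Deadlocked set: T7 and T5.
Key observation: the waits loop around T7 -> T5 -> T7 with no way out; no other process is dragged down with it.
One completion order for the rest: T1, T9, T3, T4.
Step-by-step check:
  T1: no waits; runs immediately, freeing L7 and L15
  T9: everything it awaited (L7) is free; runs, freeing L6 and L8
  T3: everything it awaited (L6) is free; runs, freeing L14
  T4: everything it awaited (L14 and L8) is free; runs, freeing L9 and L1


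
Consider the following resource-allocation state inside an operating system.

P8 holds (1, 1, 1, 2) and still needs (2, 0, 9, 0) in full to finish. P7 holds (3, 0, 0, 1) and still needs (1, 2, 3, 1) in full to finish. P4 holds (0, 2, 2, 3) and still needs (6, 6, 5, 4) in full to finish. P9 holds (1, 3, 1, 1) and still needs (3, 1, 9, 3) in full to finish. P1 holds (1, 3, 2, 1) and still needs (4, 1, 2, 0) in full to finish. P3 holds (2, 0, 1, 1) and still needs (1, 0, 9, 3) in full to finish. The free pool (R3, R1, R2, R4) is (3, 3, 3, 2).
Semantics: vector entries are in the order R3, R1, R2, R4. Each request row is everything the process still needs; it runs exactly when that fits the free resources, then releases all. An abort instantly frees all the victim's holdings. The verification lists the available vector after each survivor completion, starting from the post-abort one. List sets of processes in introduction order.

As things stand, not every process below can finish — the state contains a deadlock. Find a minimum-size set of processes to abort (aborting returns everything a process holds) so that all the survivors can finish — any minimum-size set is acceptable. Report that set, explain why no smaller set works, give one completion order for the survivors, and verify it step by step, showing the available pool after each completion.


The answer: abort P8 and P3.
Key observation: no ordering could ever have run P9 before the abort of P8 and P3; with (3, 1, 2, 3) back in the pool it fits at step 4.
No one abort is enough; case by case: P8 alone leaves P9 blocked (short on R2); P7 alone leaves P8 blocked (short on R2); P4 alone leaves P8 blocked (short on R2); P9 alone leaves P8 blocked (short on R2); P1 alone leaves P8 blocked (short on R2); P3 alone leaves P8 blocked (short on R2).
The survivors complete as P1, P4, P7, P9. Walking it through (starting from the post-abort pool):
  pool = (6, 4, 5, 5)
  P1: need (4, 1, 2, 0) fits (6, 4, 5, 5); releases (1, 3, 2, 1), pool now (7, 7, 7, 6)
  P4: need (6, 6, 5, 4) fits (7, 7, 7, 6); releases (0, 2, 2, 3), pool now (7, 9, 9, 9)
  P7: need (1, 2, 3, 1) fits (7, 9, 9, 9); releases (3, 0, 0, 1), pool now (10, 9, 9, 10)
  P9: need (3, 1, 9, 3) fits (10, 9, 9, 10); releases (1, 3, 1, 1), pool now (11, 12, 10, 11)


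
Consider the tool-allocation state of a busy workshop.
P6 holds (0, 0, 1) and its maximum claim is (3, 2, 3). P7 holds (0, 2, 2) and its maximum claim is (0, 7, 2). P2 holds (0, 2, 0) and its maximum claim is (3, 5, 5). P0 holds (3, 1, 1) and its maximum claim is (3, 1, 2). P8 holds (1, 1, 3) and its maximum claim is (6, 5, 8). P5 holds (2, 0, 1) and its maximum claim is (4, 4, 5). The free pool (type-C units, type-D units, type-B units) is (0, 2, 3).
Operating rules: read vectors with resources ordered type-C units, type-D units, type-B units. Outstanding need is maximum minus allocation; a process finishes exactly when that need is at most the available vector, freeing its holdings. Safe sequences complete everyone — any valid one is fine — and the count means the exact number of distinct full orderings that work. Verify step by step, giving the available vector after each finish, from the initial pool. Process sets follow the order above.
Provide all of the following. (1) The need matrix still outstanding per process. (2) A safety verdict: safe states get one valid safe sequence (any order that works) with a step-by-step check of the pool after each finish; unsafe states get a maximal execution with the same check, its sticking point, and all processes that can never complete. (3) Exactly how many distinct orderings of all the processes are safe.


(1) Outstanding need per process (order type-C units, type-D units, type-B units):
  P6: (3, 2, 2)
  P7: (0, 5, 0)
  P2: (3, 3, 5)
  P0: (0, 0, 1)
  P8: (5, 4, 5)
  P5: (2, 4, 4)
(2) SAFE, for example via the order P0, P6, P2, P5, P7, P8.
Key observation: the first exact fit in this order is P6 — it needs (3, 2, 2) with (3, 3, 4) free, meeting a requested resource to the last unit.
Walking it through:
  pool = (0, 2, 3)
  run P0 (needs (0, 0, 1), free (0, 2, 3)); after release of (3, 1, 1) the pool is (3, 3, 4)
  run P6 (needs (3, 2, 2), free (3, 3, 4)); after release of (0, 0, 1) the pool is (3, 3, 5)
  run P2 (needs (3, 3, 5), free (3, 3, 5)); after release of (0, 2, 0) the pool is (3, 5, 5)
  run P5 (needs (2, 4, 4), free (3, 5, 5)); after release of (2, 0, 1) the pool is (5, 5, 6)
  run P7 (needs (0, 5, 0), free (5, 5, 6)); after release of (0, 2, 2) the pool is (5, 7, 8)
  run P8 (needs (5, 4, 5), free (5, 7, 8)); after release of (1, 1, 3) the pool is (6, 8, 11)
(3) Exactly 3 of the possible complete orderings are safe sequences.


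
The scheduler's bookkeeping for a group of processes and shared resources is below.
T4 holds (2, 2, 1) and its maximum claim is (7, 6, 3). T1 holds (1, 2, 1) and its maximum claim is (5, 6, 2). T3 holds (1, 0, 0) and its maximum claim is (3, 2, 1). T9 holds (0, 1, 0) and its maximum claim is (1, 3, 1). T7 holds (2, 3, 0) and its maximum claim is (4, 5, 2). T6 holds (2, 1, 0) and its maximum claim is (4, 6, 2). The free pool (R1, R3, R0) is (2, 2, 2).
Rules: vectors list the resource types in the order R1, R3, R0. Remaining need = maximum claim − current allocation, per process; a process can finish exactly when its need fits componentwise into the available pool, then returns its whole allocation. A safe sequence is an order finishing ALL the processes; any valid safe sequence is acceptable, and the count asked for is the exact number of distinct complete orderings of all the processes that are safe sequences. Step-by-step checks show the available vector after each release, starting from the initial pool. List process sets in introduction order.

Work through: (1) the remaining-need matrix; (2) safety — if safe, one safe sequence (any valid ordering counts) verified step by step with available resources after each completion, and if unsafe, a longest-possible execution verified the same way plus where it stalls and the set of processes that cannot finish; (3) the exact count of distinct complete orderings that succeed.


(1) Remaining need (order R1, R3, R0):
  T4: (5, 4, 2)
  T1: (4, 4, 1)
  T3: (2, 2, 1)
  T9: (1, 2, 1)
  T7: (2, 2, 2)
  T6: (2, 5, 2)
(2) SAFE, for example via the order T7, T6, T9, T1, T3, T4.
Key observation: T7 marks the first exact bind of the order: its need (2, 2, 2) fits the free (2, 2, 2) with zero slack on a requested resource.
Step-by-step check:
  pool = (2, 2, 2)
  run T7 (needs (2, 2, 2), free (2, 2, 2)); after release of (2, 3, 0) the pool is (4, 5, 2)
  run T6 (needs (2, 5, 2), free (4, 5, 2)); after release of (2, 1, 0) the pool is (6, 6, 2)
  run T9 (needs (1, 2, 1), free (6, 6, 2)); after release of (0, 1, 0) the pool is (6, 7, 2)
  run T1 (needs (4, 4, 1), free (6, 7, 2)); after release of (1, 2, 1) the pool is (7, 9, 3)
  run T3 (needs (2, 2, 1), free (7, 9, 3)); after release of (1, 0, 0) the pool is (8, 9, 3)
  run T4 (needs (5, 4, 2), free (8, 9, 3)); after release of (2, 2, 1) the pool is (10, 11, 4)
(3) The exact count: 144 of the possible complete orderings are safe sequences.


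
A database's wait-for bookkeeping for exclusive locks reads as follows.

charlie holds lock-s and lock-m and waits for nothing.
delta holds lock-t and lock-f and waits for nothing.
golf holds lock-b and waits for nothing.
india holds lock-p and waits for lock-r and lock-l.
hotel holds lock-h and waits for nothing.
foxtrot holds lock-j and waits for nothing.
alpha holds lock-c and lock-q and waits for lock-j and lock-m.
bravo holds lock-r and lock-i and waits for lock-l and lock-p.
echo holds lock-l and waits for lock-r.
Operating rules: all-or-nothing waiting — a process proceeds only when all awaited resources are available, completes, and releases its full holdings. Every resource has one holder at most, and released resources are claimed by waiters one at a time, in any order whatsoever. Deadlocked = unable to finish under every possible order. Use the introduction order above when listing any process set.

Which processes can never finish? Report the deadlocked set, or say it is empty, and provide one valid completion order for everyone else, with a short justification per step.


The deadlocked set is india, bravo and echo.
Key observation: the wait chain closes on itself along india -> bravo -> india; echo is caught in further circular waits.
A valid finishing order for the others: charlie, hotel, foxtrot, golf, alpha, delta.
Walking it through:
  charlie: no waits; runs immediately, freeing lock-s and lock-m
  hotel: no waits; runs immediately, freeing lock-h
  foxtrot: no waits; runs immediately, freeing lock-j
  golf: no waits; runs immediately, freeing lock-b
  alpha: everything it awaited (lock-j and lock-m) is free; runs, freeing lock-c and lock-q
  delta: no waits; runs immediately, freeing lock-t and lock-f


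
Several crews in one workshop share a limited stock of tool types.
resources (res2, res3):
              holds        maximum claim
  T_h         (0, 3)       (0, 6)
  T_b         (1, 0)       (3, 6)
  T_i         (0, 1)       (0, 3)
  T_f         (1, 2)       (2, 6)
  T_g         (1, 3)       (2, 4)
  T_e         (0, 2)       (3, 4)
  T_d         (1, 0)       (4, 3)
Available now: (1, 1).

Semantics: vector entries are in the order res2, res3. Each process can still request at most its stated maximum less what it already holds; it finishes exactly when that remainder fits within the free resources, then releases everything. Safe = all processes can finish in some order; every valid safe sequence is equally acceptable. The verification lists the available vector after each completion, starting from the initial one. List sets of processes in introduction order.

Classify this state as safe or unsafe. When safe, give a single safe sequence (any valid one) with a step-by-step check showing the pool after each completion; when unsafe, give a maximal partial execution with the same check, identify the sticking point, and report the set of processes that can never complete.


The state is SAFE; one workable sequence: T_g, T_f, T_h, T_d, T_e, T_b, T_i.
Key observation: reading the order forward, T_g is the first process whose need (1, 1) meets the free pool (1, 1) exactly on a resource it requests.
Walking it through:
  pool = (1, 1)
  T_g needs (1, 1) <= (1, 1) -> finishes; pool += (1, 3) = (2, 4)
  T_f needs (1, 4) <= (2, 4) -> finishes; pool += (1, 2) = (3, 6)
  T_h needs (0, 3) <= (3, 6) -> finishes; pool += (0, 3) = (3, 9)
  T_d needs (3, 3) <= (3, 9) -> finishes; pool += (1, 0) = (4, 9)
  T_e needs (3, 2) <= (4, 9) -> finishes; pool += (0, 2) = (4, 11)
  T_b needs (2, 6) <= (4, 11) -> finishes; pool += (1, 0) = (5, 11)
  T_i needs (0, 2) <= (5, 11) -> finishes; pool += (0, 1) = (5, 12)


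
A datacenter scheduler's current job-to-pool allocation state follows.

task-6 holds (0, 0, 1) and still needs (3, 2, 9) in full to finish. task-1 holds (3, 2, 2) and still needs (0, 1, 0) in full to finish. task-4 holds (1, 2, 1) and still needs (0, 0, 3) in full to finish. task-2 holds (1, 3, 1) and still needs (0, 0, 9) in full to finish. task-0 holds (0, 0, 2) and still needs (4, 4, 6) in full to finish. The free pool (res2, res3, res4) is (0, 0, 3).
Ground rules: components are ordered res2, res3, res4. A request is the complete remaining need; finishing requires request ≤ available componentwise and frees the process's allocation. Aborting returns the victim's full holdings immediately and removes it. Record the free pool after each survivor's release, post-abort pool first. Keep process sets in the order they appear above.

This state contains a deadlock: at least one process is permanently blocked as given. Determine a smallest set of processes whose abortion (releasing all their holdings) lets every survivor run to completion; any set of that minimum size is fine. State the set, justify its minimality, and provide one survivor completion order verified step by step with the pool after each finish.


Minimum abort set: task-6.
Key observation: task-2 was stuck for good until task-6 gave back (0, 0, 1); in the order shown it finishes at step 4.
Minimality: the empty abort set fails — the state is deadlocked as it stands.
One survivor order: task-4, task-1, task-0, task-2. Verifying each step (post-abort pool first):
  pool = (0, 0, 4)
  task-4: need (0, 0, 3) fits (0, 0, 4); releases (1, 2, 1), pool now (1, 2, 5)
  task-1: need (0, 1, 0) fits (1, 2, 5); releases (3, 2, 2), pool now (4, 4, 7)
  task-0: need (4, 4, 6) fits (4, 4, 7); releases (0, 0, 2), pool now (4, 4, 9)
  task-2: need (0, 0, 9) fits (4, 4, 9); releases (1, 3, 1), pool now (5, 7, 10)


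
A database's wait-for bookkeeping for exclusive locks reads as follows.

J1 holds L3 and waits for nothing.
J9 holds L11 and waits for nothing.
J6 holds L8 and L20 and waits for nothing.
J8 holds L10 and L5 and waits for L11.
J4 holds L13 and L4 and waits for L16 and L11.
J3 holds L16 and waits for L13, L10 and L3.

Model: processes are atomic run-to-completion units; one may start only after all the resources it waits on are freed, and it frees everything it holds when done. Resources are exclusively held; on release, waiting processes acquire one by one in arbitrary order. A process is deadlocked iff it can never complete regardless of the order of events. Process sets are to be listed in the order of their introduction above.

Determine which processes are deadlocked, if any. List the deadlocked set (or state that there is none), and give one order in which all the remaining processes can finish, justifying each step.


Deadlocked set: J4 and J3.
Key observation: the cycle J4 -> J3 -> J4 can never break — each member waits on the next; no other process is dragged down with it.
One completion order for the rest: J6, J9, J1, J8.
Verifying each step:
  run J6 (it waits on nothing); releases L8 and L20
  run J9 (it waits on nothing); releases L11
  run J1 (it waits on nothing); releases L3
  J8 waits on L11 — all released -> runs and releases L10 and L5


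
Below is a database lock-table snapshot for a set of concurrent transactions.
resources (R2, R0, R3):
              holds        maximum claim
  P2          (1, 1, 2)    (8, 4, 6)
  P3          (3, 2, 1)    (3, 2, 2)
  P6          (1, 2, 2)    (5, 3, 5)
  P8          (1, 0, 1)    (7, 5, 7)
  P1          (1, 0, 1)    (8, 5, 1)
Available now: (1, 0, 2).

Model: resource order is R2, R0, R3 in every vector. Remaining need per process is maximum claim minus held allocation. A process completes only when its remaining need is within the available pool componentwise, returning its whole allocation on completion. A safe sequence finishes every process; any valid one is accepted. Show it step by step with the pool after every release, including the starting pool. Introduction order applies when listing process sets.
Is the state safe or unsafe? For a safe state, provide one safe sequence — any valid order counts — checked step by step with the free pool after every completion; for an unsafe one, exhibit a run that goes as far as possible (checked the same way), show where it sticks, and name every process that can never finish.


UNSAFE.
Key observation: the pool after P3, P6 is (5, 4, 5); every surviving request exceeds it in R2, so progress ends there.
Going as far as possible: P3, P6; after that, nothing fits. Walking it through:
  pool = (1, 0, 2)
  run P3 (needs (0, 0, 1), free (1, 0, 2)); after release of (3, 2, 1) the pool is (4, 2, 3)
  run P6 (needs (4, 1, 3), free (4, 2, 3)); after release of (1, 2, 2) the pool is (5, 4, 5)
  P2 cannot run: need (7, 3, 4) vs free (5, 4, 5) (insufficient R2)
  P8 cannot run: need (6, 5, 6) vs free (5, 4, 5) (insufficient R2, R0 and R3)
  P1 cannot run: need (7, 5, 0) vs free (5, 4, 5) (insufficient R2 and R0)
Never able to finish: P2, P8 and P1.


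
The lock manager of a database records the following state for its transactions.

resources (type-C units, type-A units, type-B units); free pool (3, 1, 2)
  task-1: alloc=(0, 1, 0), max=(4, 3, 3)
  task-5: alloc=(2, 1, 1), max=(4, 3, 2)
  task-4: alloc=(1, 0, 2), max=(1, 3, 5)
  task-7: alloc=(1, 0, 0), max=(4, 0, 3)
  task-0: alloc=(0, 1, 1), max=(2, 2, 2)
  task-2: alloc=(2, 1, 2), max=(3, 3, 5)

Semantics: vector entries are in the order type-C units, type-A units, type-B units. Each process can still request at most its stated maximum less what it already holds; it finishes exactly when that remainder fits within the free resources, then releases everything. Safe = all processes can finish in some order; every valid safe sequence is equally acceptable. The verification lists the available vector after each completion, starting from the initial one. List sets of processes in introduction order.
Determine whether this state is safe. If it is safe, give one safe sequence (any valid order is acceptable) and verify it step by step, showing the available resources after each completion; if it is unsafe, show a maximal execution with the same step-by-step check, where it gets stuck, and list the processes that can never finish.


SAFE — a valid safe sequence is task-0, task-7, task-2, task-4, task-1, task-5.
Key observation: at task-0 the run first touches a limit — (2, 1, 1) against (3, 1, 2), exact on a resource it actually requests.
Walking it through:
  pool = (3, 1, 2)
  run task-0 (needs (2, 1, 1), free (3, 1, 2)); after release of (0, 1, 1) the pool is (3, 2, 3)
  run task-7 (needs (3, 0, 3), free (3, 2, 3)); after release of (1, 0, 0) the pool is (4, 2, 3)
  run task-2 (needs (1, 2, 3), free (4, 2, 3)); after release of (2, 1, 2) the pool is (6, 3, 5)
  run task-4 (needs (0, 3, 3), free (6, 3, 5)); after release of (1, 0, 2) the pool is (7, 3, 7)
  run task-1 (needs (4, 2, 3), free (7, 3, 7)); after release of (0, 1, 0) the pool is (7, 4, 7)
  run task-5 (needs (2, 2, 1), free (7, 4, 7)); after release of (2, 1, 1) the pool is (9, 5, 8)


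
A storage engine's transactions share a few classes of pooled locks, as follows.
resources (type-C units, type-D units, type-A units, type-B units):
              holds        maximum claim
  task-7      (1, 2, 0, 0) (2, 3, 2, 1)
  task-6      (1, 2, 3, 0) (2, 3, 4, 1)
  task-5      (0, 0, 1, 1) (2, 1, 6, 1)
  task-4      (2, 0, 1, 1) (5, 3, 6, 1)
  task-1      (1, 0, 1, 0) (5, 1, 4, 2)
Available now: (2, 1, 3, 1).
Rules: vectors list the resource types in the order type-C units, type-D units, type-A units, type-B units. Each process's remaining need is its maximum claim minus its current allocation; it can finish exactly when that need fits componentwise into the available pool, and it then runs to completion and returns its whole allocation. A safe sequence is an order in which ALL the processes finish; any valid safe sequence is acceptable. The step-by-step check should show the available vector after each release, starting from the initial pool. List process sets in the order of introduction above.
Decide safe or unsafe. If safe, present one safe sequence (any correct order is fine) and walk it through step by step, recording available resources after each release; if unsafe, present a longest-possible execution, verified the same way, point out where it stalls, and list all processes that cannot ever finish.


SAFE. One safe sequence: task-7, task-6, task-4, task-5, task-1.
Key observation: task-7 is the earliest step where a requested resource binds exactly: need (1, 1, 2, 1), pool (2, 1, 3, 1) at its turn.
Check, step by step:
  pool = (2, 1, 3, 1)
  task-7 needs (1, 1, 2, 1) <= (2, 1, 3, 1) -> finishes; pool += (1, 2, 0, 0) = (3, 3, 3, 1)
  task-6 needs (1, 1, 1, 1) <= (3, 3, 3, 1) -> finishes; pool += (1, 2, 3, 0) = (4, 5, 6, 1)
  task-4 needs (3, 3, 5, 0) <= (4, 5, 6, 1) -> finishes; pool += (2, 0, 1, 1) = (6, 5, 7, 2)
  task-5 needs (2, 1, 5, 0) <= (6, 5, 7, 2) -> finishes; pool += (0, 0, 1, 1) = (6, 5, 8, 3)
  task-1 needs (4, 1, 3, 2) <= (6, 5, 8, 3) -> finishes; pool += (1, 0, 1, 0) = (7, 5, 9, 3)


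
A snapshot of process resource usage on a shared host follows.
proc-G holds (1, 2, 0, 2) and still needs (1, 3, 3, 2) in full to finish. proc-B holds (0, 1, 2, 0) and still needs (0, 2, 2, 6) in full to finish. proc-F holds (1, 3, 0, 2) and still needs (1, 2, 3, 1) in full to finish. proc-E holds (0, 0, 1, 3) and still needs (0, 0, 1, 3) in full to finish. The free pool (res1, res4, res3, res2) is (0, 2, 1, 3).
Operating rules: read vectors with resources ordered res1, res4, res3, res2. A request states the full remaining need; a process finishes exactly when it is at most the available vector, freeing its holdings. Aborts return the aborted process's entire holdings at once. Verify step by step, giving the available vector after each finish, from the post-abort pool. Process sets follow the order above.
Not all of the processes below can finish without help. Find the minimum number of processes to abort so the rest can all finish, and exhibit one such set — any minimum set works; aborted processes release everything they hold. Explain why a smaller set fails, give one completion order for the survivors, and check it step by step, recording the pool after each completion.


Abort proc-G.
Key observation: proc-F had no path to completion before; after the abort of proc-G ((1, 2, 0, 2) returned), step 3 is where it fits.
No smaller set exists: with zero aborts the deadlock remains.
The survivors complete as proc-E, proc-B, proc-F. Verifying each step (starting from the post-abort pool):
  pool = (1, 4, 1, 5)
  run proc-E (needs (0, 0, 1, 3), free (1, 4, 1, 5)); after release of (0, 0, 1, 3) the pool is (1, 4, 2, 8)
  run proc-B (needs (0, 2, 2, 6), free (1, 4, 2, 8)); after release of (0, 1, 2, 0) the pool is (1, 5, 4, 8)
  run proc-F (needs (1, 2, 3, 1), free (1, 5, 4, 8)); after release of (1, 3, 0, 2) the pool is (2, 8, 4, 10)


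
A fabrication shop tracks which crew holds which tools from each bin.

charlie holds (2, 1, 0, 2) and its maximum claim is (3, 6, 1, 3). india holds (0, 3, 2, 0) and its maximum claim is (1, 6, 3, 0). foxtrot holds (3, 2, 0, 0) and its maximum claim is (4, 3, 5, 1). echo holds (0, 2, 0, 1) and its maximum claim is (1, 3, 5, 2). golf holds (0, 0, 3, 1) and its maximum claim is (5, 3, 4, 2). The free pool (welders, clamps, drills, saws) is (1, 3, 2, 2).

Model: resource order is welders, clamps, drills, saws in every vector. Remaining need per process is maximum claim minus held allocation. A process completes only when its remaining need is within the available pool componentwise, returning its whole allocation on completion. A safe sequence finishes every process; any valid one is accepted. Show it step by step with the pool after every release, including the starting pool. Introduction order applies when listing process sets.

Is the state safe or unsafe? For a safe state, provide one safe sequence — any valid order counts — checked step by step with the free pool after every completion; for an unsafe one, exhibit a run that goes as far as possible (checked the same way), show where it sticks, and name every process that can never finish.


The state is UNSAFE.
Key observation: after india, charlie the pool peaks at (3, 7, 4, 4), and each blocked process is short somewhere: foxtrot on drills; echo on drills; golf on welders.
The run india, charlie cannot be extended any further. Check, step by step:
  pool = (1, 3, 2, 2)
  india: need (1, 3, 1, 0) fits (1, 3, 2, 2); releases (0, 3, 2, 0), pool now (1, 6, 4, 2)
  charlie: need (1, 5, 1, 1) fits (1, 6, 4, 2); releases (2, 1, 0, 2), pool now (3, 7, 4, 4)
  foxtrot cannot run: need (1, 1, 5, 1) vs free (3, 7, 4, 4) (insufficient drills)
  echo cannot run: need (1, 1, 5, 1) vs free (3, 7, 4, 4) (insufficient drills)
  golf cannot run: need (5, 3, 1, 1) vs free (3, 7, 4, 4) (insufficient welders)
Never able to finish: foxtrot, echo and golf.


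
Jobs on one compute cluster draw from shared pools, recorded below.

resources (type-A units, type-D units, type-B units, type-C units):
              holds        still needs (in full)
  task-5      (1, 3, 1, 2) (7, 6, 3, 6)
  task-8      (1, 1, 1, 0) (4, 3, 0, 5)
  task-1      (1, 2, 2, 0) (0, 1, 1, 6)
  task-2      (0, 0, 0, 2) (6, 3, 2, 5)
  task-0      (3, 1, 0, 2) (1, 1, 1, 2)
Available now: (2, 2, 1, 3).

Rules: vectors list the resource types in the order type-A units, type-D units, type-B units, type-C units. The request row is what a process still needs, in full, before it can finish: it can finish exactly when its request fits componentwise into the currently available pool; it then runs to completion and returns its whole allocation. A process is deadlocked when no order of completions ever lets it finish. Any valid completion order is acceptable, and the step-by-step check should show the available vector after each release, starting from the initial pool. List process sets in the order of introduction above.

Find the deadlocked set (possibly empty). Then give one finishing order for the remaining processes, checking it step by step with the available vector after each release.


Nothing here is deadlocked.
Key observation: beginning at task-0, releases accumulate fast enough that every process eventually fits.
One completion order for the rest: task-0, task-8, task-2, task-1, task-5. Walking it through:
  pool = (2, 2, 1, 3)
  task-0 needs (1, 1, 1, 2) <= (2, 2, 1, 3) -> finishes; pool += (3, 1, 0, 2) = (5, 3, 1, 5)
  task-8 needs (4, 3, 0, 5) <= (5, 3, 1, 5) -> finishes; pool += (1, 1, 1, 0) = (6, 4, 2, 5)
  task-2 needs (6, 3, 2, 5) <= (6, 4, 2, 5) -> finishes; pool += (0, 0, 0, 2) = (6, 4, 2, 7)
  task-1 needs (0, 1, 1, 6) <= (6, 4, 2, 7) -> finishes; pool += (1, 2, 2, 0) = (7, 6, 4, 7)
  task-5 needs (7, 6, 3, 6) <= (7, 6, 4, 7) -> finishes; pool += (1, 3, 1, 2) = (8, 9, 5, 9)


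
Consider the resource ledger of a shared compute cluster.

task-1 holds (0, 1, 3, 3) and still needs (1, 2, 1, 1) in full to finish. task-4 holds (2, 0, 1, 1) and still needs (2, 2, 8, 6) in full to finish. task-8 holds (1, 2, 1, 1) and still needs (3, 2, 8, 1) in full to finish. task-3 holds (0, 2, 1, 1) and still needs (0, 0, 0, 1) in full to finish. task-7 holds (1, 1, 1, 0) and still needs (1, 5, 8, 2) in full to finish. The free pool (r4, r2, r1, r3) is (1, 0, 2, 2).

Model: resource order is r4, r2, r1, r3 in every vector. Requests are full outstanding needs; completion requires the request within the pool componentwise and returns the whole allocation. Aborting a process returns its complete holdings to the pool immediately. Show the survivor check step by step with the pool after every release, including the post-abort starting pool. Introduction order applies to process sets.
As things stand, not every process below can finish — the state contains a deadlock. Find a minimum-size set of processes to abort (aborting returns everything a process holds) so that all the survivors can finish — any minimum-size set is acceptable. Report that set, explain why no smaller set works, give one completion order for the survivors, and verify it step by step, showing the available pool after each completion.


Abort task-4 and task-7.
Key observation: the returned (3, 1, 2, 1) from task-4 and task-7 is what brings task-8 — unrunnable before, under any order — into play at step 3.
Minimality, checking each single-abort alternative: task-1 alone leaves task-4 blocked (short on r4 and r1); task-4 alone leaves task-8 blocked (short on r1); task-8 alone leaves task-4 blocked (short on r1); task-3 alone leaves task-4 blocked (short on r4 and r1); task-7 alone leaves task-4 blocked (short on r1).
Survivors finish in the order: task-3, task-1, task-8. Check, step by step (pool after the aborts first):
  pool = (4, 1, 4, 3)
  task-3: need (0, 0, 0, 1) fits (4, 1, 4, 3); releases (0, 2, 1, 1), pool now (4, 3, 5, 4)
  task-1: need (1, 2, 1, 1) fits (4, 3, 5, 4); releases (0, 1, 3, 3), pool now (4, 4, 8, 7)
  task-8: need (3, 2, 8, 1) fits (4, 4, 8, 7); releases (1, 2, 1, 1), pool now (5, 6, 9, 8)


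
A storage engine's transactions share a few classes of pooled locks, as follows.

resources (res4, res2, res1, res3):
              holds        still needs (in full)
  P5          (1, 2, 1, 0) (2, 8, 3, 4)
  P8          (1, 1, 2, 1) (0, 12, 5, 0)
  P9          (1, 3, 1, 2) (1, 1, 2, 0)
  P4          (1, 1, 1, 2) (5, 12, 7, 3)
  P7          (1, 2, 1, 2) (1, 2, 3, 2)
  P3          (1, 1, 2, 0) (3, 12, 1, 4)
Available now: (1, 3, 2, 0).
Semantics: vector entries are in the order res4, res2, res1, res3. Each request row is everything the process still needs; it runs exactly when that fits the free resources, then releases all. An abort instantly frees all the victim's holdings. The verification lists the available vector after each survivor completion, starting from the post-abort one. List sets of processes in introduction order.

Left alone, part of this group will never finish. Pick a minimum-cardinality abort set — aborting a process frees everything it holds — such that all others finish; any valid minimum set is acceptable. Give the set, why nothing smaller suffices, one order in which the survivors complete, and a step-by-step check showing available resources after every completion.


Abort P8 and P4.
Key observation: P3 had no path to completion before; after the abort of P8 and P4 ((2, 2, 3, 3) returned), step 4 is where it fits.
No one abort is enough; case by case: P5 alone leaves P8 blocked (short on res2); P8 alone leaves P4 blocked (short on res2); P9 alone leaves P8 blocked (short on res2); P4 alone leaves P8 blocked (short on res2); P7 alone leaves P8 blocked (short on res2); P3 alone leaves P8 blocked (short on res2).
Survivors finish in the order: P9, P5, P7, P3. Check, step by step (pool after the aborts first):
  pool = (3, 5, 5, 3)
  P9 needs (1, 1, 2, 0) <= (3, 5, 5, 3) -> finishes; pool += (1, 3, 1, 2) = (4, 8, 6, 5)
  P5 needs (2, 8, 3, 4) <= (4, 8, 6, 5) -> finishes; pool += (1, 2, 1, 0) = (5, 10, 7, 5)
  P7 needs (1, 2, 3, 2) <= (5, 10, 7, 5) -> finishes; pool += (1, 2, 1, 2) = (6, 12, 8, 7)
  P3 needs (3, 12, 1, 4) <= (6, 12, 8, 7) -> finishes; pool += (1, 1, 2, 0) = (7, 13, 10, 7)
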